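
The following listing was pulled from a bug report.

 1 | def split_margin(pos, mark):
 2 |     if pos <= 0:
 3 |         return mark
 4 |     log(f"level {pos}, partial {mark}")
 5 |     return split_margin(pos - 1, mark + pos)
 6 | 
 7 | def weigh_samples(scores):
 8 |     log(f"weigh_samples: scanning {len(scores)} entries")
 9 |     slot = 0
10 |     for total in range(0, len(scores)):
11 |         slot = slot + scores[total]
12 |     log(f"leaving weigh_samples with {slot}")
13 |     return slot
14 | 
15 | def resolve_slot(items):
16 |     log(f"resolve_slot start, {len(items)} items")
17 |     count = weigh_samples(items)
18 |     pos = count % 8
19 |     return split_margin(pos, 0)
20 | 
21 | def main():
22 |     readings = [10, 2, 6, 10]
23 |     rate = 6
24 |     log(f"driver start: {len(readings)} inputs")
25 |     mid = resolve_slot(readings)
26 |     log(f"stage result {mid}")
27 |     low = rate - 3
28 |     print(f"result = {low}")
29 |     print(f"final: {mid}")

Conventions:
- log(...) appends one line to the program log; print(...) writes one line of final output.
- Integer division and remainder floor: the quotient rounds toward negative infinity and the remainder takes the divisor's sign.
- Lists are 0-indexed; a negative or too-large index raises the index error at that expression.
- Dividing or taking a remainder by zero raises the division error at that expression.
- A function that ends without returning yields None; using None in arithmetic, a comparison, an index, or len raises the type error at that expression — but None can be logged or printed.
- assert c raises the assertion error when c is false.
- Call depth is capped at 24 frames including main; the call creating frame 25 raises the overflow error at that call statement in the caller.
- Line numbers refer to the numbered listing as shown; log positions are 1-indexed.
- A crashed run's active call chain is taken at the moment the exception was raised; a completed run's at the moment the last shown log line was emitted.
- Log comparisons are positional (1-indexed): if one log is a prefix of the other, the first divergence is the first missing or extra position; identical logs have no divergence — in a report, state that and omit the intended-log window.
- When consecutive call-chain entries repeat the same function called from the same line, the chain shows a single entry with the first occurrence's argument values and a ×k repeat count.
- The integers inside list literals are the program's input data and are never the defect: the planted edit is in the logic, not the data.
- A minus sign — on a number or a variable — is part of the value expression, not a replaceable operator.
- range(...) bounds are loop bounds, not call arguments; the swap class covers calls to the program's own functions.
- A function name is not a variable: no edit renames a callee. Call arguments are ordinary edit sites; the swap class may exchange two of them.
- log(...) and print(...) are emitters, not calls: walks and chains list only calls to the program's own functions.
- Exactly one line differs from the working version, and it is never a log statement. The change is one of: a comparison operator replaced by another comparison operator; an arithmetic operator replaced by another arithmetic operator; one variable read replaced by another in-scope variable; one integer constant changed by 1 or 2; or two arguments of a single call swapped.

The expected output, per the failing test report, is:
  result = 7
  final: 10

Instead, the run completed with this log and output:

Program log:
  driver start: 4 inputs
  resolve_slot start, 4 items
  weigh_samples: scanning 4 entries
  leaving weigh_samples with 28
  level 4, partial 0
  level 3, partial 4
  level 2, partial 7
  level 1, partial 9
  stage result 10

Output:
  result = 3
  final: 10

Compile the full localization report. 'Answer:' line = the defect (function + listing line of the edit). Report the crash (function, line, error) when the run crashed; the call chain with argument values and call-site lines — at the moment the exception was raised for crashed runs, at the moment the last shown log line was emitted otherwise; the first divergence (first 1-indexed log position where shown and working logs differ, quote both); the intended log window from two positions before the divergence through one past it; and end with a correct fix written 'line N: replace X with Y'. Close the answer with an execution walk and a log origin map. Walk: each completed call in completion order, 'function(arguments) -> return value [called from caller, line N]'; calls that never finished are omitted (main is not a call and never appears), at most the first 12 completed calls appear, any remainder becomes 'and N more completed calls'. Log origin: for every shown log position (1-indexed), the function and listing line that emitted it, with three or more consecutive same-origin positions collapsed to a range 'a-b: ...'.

Answer: the defect is in main at line 27.
Key observation: Nothing in the log betrays the bug — only the output does.
Call chain: main.
First divergence: there is none — every log position agrees.
Execution walk:
  weigh_samples([10, 2, 6, 10]) -> 28  [called from resolve_slot, line 17]
  split_margin(0, 10) -> 10  [called from split_margin, line 5]
  split_margin(1, 9) -> 10  [called from split_margin, line 5]
  split_margin(2, 7) -> 10  [called from split_margin, line 5]
  split_margin(3, 4) -> 10  [called from split_margin, line 5]
  split_margin(4, 0) -> 10  [called from resolve_slot, line 19]
  resolve_slot([10, 2, 6, 10]) -> 10  [called from main, line 25]
Log origins:
  1 — main, line 24
  2 — resolve_slot, line 16
  3 — weigh_samples, line 8
  4 — weigh_samples, line 12
  5-8 — split_margin, line 4
  9 — main, line 26
A correct fix: line 27: replace `rate` with `mid`.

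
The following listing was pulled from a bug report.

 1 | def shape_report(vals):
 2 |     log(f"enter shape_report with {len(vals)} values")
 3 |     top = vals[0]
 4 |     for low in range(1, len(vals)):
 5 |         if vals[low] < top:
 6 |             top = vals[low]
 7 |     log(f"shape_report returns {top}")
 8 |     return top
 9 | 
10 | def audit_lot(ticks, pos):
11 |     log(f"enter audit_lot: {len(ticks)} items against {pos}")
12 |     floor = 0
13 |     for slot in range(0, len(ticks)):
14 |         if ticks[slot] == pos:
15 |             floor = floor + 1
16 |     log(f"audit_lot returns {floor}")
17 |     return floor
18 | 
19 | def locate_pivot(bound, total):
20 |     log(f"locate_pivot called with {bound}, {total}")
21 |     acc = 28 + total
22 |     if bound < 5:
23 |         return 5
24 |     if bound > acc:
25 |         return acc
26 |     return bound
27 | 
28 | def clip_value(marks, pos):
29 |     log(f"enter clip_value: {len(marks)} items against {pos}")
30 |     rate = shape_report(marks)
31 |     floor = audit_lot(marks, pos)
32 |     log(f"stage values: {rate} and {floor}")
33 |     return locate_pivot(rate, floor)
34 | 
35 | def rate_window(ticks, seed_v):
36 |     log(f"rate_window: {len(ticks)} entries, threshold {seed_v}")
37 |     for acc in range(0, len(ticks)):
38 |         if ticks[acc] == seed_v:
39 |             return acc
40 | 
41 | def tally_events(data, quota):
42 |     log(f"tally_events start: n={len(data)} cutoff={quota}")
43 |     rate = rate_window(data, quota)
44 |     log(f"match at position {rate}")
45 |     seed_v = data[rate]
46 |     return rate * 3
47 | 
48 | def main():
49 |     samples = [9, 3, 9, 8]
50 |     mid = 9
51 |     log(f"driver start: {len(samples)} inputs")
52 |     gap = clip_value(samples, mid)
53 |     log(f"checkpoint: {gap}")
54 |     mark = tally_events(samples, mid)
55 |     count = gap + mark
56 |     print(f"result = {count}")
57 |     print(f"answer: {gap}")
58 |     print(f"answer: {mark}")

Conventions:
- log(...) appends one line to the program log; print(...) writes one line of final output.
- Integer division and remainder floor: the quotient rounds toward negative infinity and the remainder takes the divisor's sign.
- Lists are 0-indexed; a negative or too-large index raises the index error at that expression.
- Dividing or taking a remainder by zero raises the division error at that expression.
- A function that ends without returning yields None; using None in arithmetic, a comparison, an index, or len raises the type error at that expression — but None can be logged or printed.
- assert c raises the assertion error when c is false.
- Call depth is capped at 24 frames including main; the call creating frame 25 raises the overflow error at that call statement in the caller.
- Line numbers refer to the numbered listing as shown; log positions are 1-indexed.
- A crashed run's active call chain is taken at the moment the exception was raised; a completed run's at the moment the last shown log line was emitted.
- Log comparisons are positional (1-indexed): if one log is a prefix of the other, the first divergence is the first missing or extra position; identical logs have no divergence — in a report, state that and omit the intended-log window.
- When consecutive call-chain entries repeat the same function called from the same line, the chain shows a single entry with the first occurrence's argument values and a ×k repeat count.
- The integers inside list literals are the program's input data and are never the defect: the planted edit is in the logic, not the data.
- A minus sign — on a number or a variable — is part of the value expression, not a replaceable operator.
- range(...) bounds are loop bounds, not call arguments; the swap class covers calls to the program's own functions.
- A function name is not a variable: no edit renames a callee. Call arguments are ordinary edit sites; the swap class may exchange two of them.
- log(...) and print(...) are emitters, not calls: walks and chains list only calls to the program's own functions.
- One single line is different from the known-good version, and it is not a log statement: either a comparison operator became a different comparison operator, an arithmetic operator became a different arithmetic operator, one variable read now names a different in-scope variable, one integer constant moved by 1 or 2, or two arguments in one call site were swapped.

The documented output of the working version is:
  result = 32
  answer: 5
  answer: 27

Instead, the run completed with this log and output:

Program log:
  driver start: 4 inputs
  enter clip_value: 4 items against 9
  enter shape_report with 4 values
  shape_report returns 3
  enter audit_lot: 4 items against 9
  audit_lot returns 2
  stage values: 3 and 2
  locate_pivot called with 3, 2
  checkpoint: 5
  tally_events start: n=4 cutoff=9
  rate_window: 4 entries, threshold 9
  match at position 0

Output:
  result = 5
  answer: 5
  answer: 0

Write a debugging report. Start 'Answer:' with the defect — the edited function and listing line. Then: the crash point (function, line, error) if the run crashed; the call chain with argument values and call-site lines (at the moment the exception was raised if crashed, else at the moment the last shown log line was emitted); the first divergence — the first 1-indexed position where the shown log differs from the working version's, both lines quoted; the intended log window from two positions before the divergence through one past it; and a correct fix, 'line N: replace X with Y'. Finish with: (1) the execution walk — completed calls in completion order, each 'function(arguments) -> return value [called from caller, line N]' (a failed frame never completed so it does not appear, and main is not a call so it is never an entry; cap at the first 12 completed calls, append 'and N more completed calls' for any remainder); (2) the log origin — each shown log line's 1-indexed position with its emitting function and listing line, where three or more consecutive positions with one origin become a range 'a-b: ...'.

Answer: the defect is in tally_events at line 46.
The tell: No log line changed; the fault shows up purely in the output.
Call chain: main -> tally_events([9, 3, 9, 8], 9) (called at line 54).
First divergence: none (the log streams are identical).
Execution walk:
  shape_report([9, 3, 9, 8]) -> 3  [called from clip_value, line 30]
  audit_lot([9, 3, 9, 8], 9) -> 2  [called from clip_value, line 31]
  locate_pivot(3, 2) -> 5  [called from clip_value, line 33]
  clip_value([9, 3, 9, 8], 9) -> 5  [called from main, line 52]
  rate_window([9, 3, 9, 8], 9) -> 0  [called from tally_events, line 43]
  tally_events([9, 3, 9, 8], 9) -> 0  [called from main, line 54]
Log origins:
  1: emitted by main (line 51)
  2: emitted by clip_value (line 29)
  3: emitted by shape_report (line 2)
  4: emitted by shape_report (line 7)
  5: emitted by audit_lot (line 11)
  6: emitted by audit_lot (line 16)
  7: emitted by clip_value (line 32)
  8: emitted by locate_pivot (line 20)
  9: emitted by main (line 53)
  10: emitted by tally_events (line 42)
  11: emitted by rate_window (line 36)
  12: emitted by tally_events (line 44)
A correct fix: line 46: replace `rate` with `seed_v`.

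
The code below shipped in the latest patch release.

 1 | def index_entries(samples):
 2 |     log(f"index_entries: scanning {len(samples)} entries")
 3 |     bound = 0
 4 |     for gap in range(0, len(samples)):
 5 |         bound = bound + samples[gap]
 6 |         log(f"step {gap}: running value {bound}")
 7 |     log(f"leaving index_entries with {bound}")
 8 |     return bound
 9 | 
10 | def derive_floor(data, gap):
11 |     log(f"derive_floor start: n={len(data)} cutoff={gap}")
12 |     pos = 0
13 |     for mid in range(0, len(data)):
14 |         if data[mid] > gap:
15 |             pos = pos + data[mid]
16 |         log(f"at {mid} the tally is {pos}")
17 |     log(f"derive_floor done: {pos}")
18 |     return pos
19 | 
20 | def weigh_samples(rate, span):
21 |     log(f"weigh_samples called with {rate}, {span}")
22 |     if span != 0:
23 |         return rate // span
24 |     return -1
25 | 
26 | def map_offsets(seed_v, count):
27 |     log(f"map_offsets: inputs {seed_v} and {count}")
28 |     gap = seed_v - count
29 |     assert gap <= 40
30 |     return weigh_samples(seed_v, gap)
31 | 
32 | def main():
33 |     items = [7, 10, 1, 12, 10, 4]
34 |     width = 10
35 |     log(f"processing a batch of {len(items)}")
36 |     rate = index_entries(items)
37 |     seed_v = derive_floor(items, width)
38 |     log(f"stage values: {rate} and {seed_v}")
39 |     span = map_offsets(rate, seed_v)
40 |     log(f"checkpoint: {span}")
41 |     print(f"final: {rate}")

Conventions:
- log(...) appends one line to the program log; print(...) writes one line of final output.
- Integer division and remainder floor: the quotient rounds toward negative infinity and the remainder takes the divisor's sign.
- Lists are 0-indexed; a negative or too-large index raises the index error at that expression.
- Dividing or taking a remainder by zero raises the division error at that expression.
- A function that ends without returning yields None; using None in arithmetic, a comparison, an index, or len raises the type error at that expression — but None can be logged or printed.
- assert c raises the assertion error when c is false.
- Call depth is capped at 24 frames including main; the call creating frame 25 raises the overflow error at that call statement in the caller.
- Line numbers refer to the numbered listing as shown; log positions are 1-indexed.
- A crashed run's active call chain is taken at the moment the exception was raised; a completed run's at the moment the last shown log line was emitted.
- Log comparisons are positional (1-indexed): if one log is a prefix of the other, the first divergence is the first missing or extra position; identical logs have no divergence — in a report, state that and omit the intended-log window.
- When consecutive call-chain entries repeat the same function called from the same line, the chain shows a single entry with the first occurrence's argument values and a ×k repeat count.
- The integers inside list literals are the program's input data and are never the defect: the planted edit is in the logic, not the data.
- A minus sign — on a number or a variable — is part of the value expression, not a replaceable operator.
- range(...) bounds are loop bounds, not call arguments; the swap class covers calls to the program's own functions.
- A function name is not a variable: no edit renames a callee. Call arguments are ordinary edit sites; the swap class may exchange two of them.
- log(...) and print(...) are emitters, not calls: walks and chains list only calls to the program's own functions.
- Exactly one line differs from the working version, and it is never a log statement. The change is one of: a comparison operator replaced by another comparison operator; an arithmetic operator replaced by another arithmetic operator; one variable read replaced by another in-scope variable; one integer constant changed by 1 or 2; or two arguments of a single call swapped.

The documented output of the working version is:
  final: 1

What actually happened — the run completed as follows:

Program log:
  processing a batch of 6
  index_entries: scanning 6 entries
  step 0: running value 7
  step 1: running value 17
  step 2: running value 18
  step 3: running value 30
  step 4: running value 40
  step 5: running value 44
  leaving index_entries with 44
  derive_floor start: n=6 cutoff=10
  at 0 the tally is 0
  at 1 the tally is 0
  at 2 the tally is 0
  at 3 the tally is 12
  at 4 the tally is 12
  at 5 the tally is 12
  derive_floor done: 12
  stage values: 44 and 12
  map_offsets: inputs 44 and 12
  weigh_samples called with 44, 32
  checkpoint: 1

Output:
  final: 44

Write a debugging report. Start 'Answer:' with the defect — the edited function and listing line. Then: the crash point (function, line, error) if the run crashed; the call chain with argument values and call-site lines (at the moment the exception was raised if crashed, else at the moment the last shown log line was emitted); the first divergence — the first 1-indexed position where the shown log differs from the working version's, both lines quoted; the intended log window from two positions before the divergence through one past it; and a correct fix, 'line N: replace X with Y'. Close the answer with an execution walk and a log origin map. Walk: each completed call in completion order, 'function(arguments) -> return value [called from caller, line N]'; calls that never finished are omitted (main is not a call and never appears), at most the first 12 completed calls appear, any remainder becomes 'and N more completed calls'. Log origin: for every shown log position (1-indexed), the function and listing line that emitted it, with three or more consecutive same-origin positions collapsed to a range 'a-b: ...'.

Answer: the defect is in main at line 41.
The tell: Nothing in the log betrays the bug — only the output does.
Call chain: main.
First divergence: none; the two logs match at every position.
Execution walk:
  index_entries([7, 10, 1, 12, 10, 4]) -> 44  [called from main, line 36]
  derive_floor([7, 10, 1, 12, 10, 4], 10) -> 12  [called from main, line 37]
  weigh_samples(44, 32) -> 1  [called from map_offsets, line 30]
  map_offsets(44, 12) -> 1  [called from main, line 39]
Log origins:
  1: from main, line 35
  2: from index_entries, line 2
  3-8: from index_entries, line 6
  9: from index_entries, line 7
  10: from derive_floor, line 11
  11-16: from derive_floor, line 16
  17: from derive_floor, line 17
  18: from main, line 38
  19: from map_offsets, line 27
  20: from weigh_samples, line 21
  21: from main, line 40
A correct fix: line 41: replace `rate` with `span`.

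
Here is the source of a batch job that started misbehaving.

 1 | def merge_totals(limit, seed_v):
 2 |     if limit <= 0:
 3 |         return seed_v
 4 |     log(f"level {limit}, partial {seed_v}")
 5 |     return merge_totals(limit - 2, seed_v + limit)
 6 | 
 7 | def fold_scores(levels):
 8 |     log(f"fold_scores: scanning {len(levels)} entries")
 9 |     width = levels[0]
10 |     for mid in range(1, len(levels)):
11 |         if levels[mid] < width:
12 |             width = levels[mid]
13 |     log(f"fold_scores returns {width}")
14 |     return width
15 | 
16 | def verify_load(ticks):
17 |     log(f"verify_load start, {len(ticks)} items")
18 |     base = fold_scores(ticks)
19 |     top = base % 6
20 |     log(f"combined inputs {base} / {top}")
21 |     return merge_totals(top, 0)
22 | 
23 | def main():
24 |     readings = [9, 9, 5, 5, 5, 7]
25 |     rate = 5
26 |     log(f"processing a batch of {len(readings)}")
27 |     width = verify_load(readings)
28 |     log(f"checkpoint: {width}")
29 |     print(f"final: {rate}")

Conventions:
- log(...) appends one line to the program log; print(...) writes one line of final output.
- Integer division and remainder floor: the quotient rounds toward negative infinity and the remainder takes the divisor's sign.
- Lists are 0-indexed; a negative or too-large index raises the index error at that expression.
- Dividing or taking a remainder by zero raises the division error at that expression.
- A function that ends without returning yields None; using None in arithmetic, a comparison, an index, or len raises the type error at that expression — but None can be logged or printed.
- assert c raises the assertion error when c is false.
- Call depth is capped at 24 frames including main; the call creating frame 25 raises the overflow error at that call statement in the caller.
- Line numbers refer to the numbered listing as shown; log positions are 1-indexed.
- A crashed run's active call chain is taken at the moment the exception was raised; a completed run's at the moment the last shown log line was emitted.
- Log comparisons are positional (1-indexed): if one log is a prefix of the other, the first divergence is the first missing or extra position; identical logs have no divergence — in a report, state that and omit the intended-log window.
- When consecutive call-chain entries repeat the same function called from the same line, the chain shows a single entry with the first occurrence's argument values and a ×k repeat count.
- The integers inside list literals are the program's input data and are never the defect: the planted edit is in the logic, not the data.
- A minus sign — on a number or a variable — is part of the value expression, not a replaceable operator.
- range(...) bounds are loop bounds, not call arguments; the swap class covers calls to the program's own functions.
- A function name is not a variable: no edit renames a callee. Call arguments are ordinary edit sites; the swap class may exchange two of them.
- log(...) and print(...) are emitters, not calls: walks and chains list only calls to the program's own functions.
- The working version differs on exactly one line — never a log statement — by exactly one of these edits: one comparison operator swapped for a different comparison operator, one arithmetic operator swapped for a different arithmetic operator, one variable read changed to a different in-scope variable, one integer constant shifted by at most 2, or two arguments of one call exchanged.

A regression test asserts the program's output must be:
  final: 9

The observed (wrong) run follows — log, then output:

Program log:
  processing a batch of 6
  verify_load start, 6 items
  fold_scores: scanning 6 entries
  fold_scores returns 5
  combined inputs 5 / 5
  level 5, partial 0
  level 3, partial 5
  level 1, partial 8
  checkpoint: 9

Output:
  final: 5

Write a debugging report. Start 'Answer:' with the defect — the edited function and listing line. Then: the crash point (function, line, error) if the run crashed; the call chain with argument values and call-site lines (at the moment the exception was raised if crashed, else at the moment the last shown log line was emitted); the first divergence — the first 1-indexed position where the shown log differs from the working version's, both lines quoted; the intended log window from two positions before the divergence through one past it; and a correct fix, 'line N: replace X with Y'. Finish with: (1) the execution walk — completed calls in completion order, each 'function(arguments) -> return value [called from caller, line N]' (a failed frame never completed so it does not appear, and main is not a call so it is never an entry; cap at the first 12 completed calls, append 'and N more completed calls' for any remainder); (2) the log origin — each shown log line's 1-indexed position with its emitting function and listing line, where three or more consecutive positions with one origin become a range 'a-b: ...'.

Answer: the defect is in main at line 29.
Key observation: Nothing in the log betrays the bug — only the output does.
Call chain: main.
First divergence: none — the logs agree in full.
Execution walk:
  fold_scores([9, 9, 5, 5, 5, 7]) -> 5  [called from verify_load, line 18]
  merge_totals(-1, 9) -> 9  [called from merge_totals, line 5]
  merge_totals(1, 8) -> 9  [called from merge_totals, line 5]
  merge_totals(3, 5) -> 9  [called from merge_totals, line 5]
  merge_totals(5, 0) -> 9  [called from verify_load, line 21]
  verify_load([9, 9, 5, 5, 5, 7]) -> 9  [called from main, line 27]
Origin of each log line:
  1: emitted by main (line 26)
  2: emitted by verify_load (line 17)
  3: emitted by fold_scores (line 8)
  4: emitted by fold_scores (line 13)
  5: emitted by verify_load (line 20)
  6-8: emitted by merge_totals (line 4)
  9: emitted by main (line 28)
A correct fix: line 29: replace `rate` with `width`.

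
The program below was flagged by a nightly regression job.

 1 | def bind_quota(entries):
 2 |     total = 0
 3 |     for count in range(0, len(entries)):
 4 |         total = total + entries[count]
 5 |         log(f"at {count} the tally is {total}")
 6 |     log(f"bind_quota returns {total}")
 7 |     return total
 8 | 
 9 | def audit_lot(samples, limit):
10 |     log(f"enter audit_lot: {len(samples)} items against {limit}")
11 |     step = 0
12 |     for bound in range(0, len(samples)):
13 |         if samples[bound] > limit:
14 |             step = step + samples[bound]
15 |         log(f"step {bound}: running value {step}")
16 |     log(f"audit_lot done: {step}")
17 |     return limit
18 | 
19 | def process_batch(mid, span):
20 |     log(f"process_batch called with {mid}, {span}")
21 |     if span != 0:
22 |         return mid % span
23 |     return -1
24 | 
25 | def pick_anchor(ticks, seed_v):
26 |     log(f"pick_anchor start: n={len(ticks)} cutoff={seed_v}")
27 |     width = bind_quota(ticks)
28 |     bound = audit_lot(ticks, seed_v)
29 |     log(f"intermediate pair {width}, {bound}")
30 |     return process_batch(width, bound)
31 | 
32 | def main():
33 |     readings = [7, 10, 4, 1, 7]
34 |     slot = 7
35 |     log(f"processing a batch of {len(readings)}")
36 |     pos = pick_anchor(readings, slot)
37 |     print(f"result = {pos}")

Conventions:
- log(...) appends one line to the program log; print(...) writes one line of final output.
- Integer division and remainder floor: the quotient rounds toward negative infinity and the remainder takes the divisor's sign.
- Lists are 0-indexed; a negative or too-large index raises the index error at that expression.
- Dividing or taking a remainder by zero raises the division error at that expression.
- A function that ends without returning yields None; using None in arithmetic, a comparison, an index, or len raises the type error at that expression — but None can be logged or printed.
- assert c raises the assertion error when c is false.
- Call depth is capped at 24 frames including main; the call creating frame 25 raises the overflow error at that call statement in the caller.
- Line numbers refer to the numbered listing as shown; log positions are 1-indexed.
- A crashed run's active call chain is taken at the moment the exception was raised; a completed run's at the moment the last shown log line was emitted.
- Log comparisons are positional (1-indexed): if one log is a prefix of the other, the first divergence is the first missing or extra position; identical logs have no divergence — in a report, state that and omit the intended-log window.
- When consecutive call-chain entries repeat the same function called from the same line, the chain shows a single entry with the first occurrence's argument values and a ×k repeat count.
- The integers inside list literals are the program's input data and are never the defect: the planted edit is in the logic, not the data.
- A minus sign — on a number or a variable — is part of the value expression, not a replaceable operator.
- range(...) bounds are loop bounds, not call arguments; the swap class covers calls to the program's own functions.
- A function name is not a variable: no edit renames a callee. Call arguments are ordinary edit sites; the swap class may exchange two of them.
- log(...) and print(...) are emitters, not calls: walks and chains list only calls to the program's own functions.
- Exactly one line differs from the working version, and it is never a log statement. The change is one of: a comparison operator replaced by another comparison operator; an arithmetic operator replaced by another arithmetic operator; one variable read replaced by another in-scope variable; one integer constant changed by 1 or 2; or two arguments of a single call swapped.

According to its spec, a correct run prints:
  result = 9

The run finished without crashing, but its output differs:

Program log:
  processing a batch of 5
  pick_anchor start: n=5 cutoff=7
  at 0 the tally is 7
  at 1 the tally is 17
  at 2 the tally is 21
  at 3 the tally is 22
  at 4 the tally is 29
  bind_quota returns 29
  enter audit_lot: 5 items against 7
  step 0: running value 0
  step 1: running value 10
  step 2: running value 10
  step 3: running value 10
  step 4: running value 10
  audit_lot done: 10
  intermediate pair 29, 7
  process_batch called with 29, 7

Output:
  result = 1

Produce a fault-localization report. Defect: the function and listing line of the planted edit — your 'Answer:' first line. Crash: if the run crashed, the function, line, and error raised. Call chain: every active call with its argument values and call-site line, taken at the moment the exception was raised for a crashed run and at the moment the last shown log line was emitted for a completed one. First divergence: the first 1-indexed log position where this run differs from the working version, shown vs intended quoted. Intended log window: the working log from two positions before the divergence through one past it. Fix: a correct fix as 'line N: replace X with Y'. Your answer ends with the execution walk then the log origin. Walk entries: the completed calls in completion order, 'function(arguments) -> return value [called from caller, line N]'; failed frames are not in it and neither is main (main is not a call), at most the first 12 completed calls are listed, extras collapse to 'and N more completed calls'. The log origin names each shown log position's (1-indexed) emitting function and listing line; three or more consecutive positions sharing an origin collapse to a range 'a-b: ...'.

Answer: the defect is in audit_lot at line 17.
The tell: The earliest visible damage is log position 16 — 'intermediate pair 29, 7' rather than the intended 'intermediate pair 29, 10'.
Call chain: main -> pick_anchor([7, 10, 4, 1, 7], 7) (called at line 36) -> process_batch(29, 7) (called at line 30).
First divergence: at position 16 the run shows 'intermediate pair 29, 7' where the working version logs 'intermediate pair 29, 10'.
Intended log window:
  14: step 4: running value 10
  15: audit_lot done: 10
  16: intermediate pair 29, 10
  17: process_batch called with 29, 10
Execution walk:
  bind_quota([7, 10, 4, 1, 7]) -> 29  [called from pick_anchor, line 27]
  audit_lot([7, 10, 4, 1, 7], 7) -> 7  [called from pick_anchor, line 28]
  process_batch(29, 7) -> 1  [called from pick_anchor, line 30]
  pick_anchor([7, 10, 4, 1, 7], 7) -> 1  [called from main, line 36]
Log origins:
  1: emitted by main (line 35)
  2: emitted by pick_anchor (line 26)
  3-7: emitted by bind_quota (line 5)
  8: emitted by bind_quota (line 6)
  9: emitted by audit_lot (line 10)
  10-14: emitted by audit_lot (line 15)
  15: emitted by audit_lot (line 16)
  16: emitted by pick_anchor (line 29)
  17: emitted by process_batch (line 20)
A correct fix: line 17: replace `limit` with `step`.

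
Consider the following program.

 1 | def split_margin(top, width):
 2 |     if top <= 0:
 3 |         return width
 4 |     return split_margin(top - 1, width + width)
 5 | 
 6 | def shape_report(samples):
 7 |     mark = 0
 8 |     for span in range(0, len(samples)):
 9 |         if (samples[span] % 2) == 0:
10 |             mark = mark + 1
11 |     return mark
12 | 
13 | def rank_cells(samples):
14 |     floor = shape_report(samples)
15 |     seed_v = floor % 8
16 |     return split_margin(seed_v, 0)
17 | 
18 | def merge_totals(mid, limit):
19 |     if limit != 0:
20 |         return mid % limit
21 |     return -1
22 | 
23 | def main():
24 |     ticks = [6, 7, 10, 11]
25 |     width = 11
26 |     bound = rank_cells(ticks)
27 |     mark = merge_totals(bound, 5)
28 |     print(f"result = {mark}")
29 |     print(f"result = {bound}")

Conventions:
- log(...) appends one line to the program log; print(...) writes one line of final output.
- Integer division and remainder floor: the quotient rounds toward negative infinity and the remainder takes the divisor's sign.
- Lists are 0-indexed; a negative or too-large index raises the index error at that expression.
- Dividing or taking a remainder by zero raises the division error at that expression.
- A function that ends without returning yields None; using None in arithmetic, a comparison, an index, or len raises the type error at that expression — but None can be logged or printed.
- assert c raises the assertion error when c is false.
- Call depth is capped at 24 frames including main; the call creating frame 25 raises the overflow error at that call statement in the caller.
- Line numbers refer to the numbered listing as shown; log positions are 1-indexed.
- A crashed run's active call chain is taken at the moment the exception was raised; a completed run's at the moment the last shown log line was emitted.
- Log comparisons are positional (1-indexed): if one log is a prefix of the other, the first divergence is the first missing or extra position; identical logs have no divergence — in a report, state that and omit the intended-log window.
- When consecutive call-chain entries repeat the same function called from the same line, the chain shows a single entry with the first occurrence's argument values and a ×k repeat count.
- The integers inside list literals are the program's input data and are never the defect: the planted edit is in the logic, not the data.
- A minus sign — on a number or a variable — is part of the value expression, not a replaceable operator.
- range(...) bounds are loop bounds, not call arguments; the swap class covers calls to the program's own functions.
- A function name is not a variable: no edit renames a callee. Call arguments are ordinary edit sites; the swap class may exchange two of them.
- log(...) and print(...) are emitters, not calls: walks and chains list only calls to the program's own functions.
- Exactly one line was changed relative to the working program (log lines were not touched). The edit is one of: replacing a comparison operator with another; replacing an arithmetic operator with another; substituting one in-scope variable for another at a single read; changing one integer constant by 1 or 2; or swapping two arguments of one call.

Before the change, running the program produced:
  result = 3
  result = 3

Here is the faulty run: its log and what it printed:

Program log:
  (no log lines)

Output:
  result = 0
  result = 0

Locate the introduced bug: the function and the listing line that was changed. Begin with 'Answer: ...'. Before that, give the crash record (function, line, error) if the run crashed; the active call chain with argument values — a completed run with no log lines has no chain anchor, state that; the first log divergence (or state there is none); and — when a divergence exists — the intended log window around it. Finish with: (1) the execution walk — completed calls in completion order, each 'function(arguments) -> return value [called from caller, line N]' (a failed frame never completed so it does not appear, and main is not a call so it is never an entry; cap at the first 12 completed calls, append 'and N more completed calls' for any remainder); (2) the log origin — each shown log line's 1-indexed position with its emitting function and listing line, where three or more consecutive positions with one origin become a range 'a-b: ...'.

Answer: the defect is in split_margin at line 4.
Key fact: Every logged value matches the working version; the printed result is what differs.
Call chain: (no anchor — the run completed with no log lines).
First divergence: none; the two logs match at every position.
Execution walk:
  shape_report([6, 7, 10, 11]) -> 2  [called from rank_cells, line 14]
  split_margin(0, 0) -> 0  [called from split_margin, line 4]
  split_margin(1, 0) -> 0  [called from split_margin, line 4]
  split_margin(2, 0) -> 0  [called from rank_cells, line 16]
  rank_cells([6, 7, 10, 11]) -> 0  [called from main, line 26]
  merge_totals(0, 5) -> 0  [called from main, line 27]
Origin of each log line:
  (no log lines)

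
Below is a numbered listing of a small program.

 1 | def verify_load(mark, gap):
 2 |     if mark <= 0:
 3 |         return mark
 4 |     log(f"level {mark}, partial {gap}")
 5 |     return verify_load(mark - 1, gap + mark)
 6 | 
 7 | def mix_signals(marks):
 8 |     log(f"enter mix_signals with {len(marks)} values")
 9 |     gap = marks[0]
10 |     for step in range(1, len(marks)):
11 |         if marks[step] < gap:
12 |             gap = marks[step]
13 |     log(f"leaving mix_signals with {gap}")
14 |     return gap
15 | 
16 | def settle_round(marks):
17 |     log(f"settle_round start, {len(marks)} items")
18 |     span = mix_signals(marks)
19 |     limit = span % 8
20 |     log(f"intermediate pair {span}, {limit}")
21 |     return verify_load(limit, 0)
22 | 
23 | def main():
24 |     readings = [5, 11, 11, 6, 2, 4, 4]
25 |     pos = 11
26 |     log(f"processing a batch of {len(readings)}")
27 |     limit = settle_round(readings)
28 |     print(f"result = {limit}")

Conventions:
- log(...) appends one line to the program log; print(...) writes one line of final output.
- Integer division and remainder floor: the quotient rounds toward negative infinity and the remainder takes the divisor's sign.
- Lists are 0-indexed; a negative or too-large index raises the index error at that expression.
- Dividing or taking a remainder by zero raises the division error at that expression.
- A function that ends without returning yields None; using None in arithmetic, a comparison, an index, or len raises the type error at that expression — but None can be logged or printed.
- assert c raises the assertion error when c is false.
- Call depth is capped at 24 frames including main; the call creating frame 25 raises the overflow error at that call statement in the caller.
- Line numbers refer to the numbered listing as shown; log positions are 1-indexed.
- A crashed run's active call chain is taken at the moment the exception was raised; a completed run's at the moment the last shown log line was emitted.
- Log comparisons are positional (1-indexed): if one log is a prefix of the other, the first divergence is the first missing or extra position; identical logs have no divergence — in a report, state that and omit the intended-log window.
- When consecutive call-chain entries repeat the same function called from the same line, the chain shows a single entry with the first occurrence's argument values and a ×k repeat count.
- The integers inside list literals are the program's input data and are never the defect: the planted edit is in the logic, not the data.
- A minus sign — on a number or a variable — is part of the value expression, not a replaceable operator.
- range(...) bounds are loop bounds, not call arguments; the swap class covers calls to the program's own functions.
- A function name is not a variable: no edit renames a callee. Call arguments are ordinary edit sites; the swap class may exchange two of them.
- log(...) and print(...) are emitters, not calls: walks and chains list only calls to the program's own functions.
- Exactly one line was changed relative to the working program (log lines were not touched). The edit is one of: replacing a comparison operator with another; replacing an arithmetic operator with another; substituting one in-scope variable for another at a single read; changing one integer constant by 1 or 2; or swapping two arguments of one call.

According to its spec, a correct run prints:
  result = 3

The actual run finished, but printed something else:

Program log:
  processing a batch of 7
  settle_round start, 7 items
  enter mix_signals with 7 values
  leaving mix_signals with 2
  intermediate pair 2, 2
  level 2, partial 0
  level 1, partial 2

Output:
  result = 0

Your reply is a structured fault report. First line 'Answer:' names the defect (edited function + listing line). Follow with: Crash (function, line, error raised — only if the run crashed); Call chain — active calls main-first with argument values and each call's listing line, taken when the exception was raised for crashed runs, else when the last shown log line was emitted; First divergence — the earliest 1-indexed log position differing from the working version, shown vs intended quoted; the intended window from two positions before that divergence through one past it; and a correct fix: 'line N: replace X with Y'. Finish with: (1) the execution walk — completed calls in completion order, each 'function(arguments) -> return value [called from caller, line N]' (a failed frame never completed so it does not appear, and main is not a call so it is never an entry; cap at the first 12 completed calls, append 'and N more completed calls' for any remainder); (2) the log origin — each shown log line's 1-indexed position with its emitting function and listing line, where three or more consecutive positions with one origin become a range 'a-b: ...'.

Answer: the defect is in verify_load at line 3.
The tell: The logs agree in full; only the final output differs.
Call chain: main -> settle_round([5, 11, 11, 6, 2, 4, 4]) (called at line 27) -> verify_load(2, 0) (called at line 21) -> verify_load(1, 2) (called at line 5).
First divergence: there is none — every log position agrees.
Execution walk:
  mix_signals([5, 11, 11, 6, 2, 4, 4]) -> 2  [called from settle_round, line 18]
  verify_load(0, 3) -> 0  [called from verify_load, line 5]
  verify_load(1, 2) -> 0  [called from verify_load, line 5]
  verify_load(2, 0) -> 0  [called from settle_round, line 21]
  settle_round([5, 11, 11, 6, 2, 4, 4]) -> 0  [called from main, line 27]
Log origins:
  1 — main, line 26
  2 — settle_round, line 17
  3 — mix_signals, line 8
  4 — mix_signals, line 13
  5 — settle_round, line 20
  6 — verify_load, line 4
  7 — verify_load, line 4
A correct fix: line 3: replace `mark` with `gap`.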